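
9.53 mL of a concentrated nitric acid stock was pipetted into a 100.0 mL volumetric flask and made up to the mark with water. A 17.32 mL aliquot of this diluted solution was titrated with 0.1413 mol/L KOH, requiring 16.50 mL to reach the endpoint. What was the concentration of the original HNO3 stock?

1.41 M

n(KOH) = 0.1413 x 0.01650 = 0.002331 mol.
n(HNO3) in the aliquot = 0.002331 mol.
[diluted HNO3] = 0.002331 / 0.01732 = 0.1346 M.
Dilution factor = 100.0/9.530 = 10.49, so [stock] = 0.1346 x 10.49 = 1.41 M.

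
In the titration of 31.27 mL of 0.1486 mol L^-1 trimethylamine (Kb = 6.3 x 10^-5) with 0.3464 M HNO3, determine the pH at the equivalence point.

5.39

n((CH3)3N) = 0.1486 x 0.03127 = 0.004647 mol; V(HNO3) at equivalence = 0.004647/0.3464 = 0.01341 L.
At equivalence the base is fully converted to (CH3)3NH+; total volume = 0.04468 L, so [(CH3)3NH+] = 0.004647/0.04468 = 0.1040 M.
Ka((CH3)3NH+) = Kw/Kb = 1.0e-14 / 6.3 x 10^-5 = 1.59e-10.
[H^+] = sqrt(Ka x [(CH3)3NH+]) = sqrt(1.59e-10 x 0.1040) = 4.06e-6 M.
pH = -log(4.06e-6) = 5.39.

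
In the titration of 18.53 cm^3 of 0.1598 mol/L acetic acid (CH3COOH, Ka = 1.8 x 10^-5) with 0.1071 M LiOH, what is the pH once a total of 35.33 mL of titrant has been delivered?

12.18

n(acid) = 0.1598 x 0.01853 = 0.002961 mol; n(LiOH) added = 0.1071 x 0.03533 = 0.003784 mol.
Base is in excess by 0.003784 - 0.002961 = 0.0008227 mol in a total volume of 0.05386 L.
[OH^-] = 0.0008227/0.05386 = 0.01528 M, so pOH = 1.82 and pH = 14.00 - 1.82 = 12.18.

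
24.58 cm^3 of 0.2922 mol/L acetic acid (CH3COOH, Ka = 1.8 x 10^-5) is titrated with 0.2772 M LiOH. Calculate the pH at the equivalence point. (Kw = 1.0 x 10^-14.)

8.95

n(CH3COOH) = 0.2922 x 0.02458 = 0.007182 mol; V(LiOH) at equivalence = 0.007182/0.2772 = 0.02591 L.
At equivalence all the acid is converted to CH3COO-; total volume = 0.02458 + 0.02591 = 0.05049 L, so [CH3COO-] = 0.007182/0.05049 = 0.1423 M.
Kb = Kw/Ka = 1.0e-14 / 1.8 x 10^-5 = 5.56e-10.
[OH^-] = sqrt(Kb x [CH3COO-]) = sqrt(5.56e-10 x 0.1423) = 8.89e-6 M.
pOH = 5.05, so pH = 14.00 - 5.05 = 8.95.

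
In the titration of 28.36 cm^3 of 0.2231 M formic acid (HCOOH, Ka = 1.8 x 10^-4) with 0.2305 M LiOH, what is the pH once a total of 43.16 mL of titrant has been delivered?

n(acid) = 0.2231 x 0.02836 = 0.006327 mol; n(LiOH) added = 0.2305 x 0.04316 = 0.009948 mol.
Base is in excess by 0.009948 - 0.006327 = 0.003621 mol in a total volume of 0.07152 L.
[OH^-] = 0.003621/0.07152 = 0.05063 M, so pOH = 1.30 and pH = 14.00 - 1.30 = 12.70.

12.70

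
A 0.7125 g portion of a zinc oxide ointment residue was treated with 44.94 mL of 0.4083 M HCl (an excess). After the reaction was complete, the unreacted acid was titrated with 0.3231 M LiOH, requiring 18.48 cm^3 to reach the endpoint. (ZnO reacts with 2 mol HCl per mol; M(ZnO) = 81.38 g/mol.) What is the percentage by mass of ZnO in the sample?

Total n(HCl) added = 0.4083 x 0.04494 = 0.01835 mol.
n(LiOH) used = 0.3231 x 0.01848 = 0.005971 mol, which equals the excess n(HCl).
So n(HCl) consumed by the sample = 0.01835 - 0.005971 = 0.01238 mol.
n(ZnO) = 0.01238 / 2 = 0.006189 mol.
mass ZnO = 0.006189 x 81.38 = 0.5037 g, so %ZnO = 0.5037/0.7125 x 100 = 70.7%.

70.7%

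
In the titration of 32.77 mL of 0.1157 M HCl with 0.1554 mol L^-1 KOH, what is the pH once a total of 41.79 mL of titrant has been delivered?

12.56

n(acid) = 0.1157 x 0.03277 = 0.003791 mol; n(KOH) added = 0.1554 x 0.04179 = 0.006494 mol.
Base is in excess by 0.006494 - 0.003791 = 0.002703 mol in a total volume of 0.07456 L.
[OH^-] = 0.002703/0.07456 = 0.03625 M, so pOH = 1.44 and pH = 14.00 - 1.44 = 12.56.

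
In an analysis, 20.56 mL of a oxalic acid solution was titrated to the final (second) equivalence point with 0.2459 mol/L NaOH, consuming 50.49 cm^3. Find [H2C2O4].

n(NaOH) = 0.2459 x 0.05049 = 0.01242 mol.
At the final (second) equivalence point, 2 mol OH^- react per mol H2C2O4, so n(H2C2O4) = 0.01242 / 2 = 0.006208 mol.
[H2C2O4] = 0.006208 / 0.02056 L = 0.302 M.

0.302 M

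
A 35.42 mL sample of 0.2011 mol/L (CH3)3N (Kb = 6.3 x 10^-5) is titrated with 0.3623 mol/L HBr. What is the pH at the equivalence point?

5.34

n((CH3)3N) = 0.2011 x 0.03542 = 0.007123 mol; V(HBr) at equivalence = 0.007123/0.3623 = 0.01966 L.
At equivalence the base is fully converted to (CH3)3NH+; total volume = 0.05508 L, so [(CH3)3NH+] = 0.007123/0.05508 = 0.1293 M.
Ka((CH3)3NH+) = Kw/Kb = 1.0e-14 / 6.3 x 10^-5 = 1.59e-10.
[H^+] = sqrt(Ka x [(CH3)3NH+]) = sqrt(1.59e-10 x 0.1293) = 4.53e-6 M.
pH = -log(4.53e-6) = 5.34.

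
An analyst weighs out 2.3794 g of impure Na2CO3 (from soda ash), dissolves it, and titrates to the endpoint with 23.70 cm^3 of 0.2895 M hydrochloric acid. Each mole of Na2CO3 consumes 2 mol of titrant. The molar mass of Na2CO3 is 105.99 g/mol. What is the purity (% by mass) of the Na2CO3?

15.3%

n(HCl) = 0.2895 x 0.02370 = 0.006861 mol.
n(Na2CO3) = 0.006861 / 2 = 0.003431 mol.
mass of Na2CO3 = 0.003431 x 105.99 = 0.3636 g.
% purity = 0.3636 / 2.3794 x 100 = 15.3%.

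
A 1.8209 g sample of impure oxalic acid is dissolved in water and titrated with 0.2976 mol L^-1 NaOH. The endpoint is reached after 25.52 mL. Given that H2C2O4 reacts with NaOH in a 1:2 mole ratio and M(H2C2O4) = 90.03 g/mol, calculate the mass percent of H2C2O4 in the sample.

n(NaOH) = 0.2976 x 0.02552 = 0.007595 mol.
n(H2C2O4) = 0.007595 / 2 = 0.003797 mol.
mass of H2C2O4 = 0.003797 x 90.03 = 0.3419 g.
% purity = 0.3419 / 1.8209 x 100 = 18.8%.

18.8%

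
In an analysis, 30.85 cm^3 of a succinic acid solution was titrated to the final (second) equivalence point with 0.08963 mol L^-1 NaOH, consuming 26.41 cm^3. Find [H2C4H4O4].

n(NaOH) = 0.08963 x 0.02641 = 0.002367 mol.
At the final (second) equivalence point, 2 mol OH^- react per mol H2C4H4O4, so n(H2C4H4O4) = 0.002367 / 2 = 0.001184 mol.
[H2C4H4O4] = 0.001184 / 0.03085 L = 0.0384 M.

0.0384 M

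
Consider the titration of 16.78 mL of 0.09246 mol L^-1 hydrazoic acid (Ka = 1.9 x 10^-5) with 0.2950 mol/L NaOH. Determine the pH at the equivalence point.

8.78

n(HN3) = 0.09246 x 0.01678 = 0.001551 mol; V(NaOH) at equivalence = 0.001551/0.2950 = 0.005259 L.
At equivalence all the acid is converted to N3-; total volume = 0.01678 + 0.005259 = 0.02204 L, so [N3-] = 0.001551/0.02204 = 0.07040 M.
Kb = Kw/Ka = 1.0e-14 / 1.9 x 10^-5 = 5.26e-10.
[OH^-] = sqrt(Kb x [N3-]) = sqrt(5.26e-10 x 0.07040) = 6.09e-6 M.
pOH = 5.22, so pH = 14.00 - 5.22 = 8.78.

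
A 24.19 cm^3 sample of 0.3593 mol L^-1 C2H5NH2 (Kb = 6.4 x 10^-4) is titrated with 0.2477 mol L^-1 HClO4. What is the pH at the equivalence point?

5.82

n(C2H5NH2) = 0.3593 x 0.02419 = 0.008691 mol; V(HClO4) at equivalence = 0.008691/0.2477 = 0.03509 L.
At equivalence the base is fully converted to C2H5NH3+; total volume = 0.05928 L, so [C2H5NH3+] = 0.008691/0.05928 = 0.1466 M.
Ka(C2H5NH3+) = Kw/Kb = 1.0e-14 / 6.4 x 10^-4 = 1.56e-11.
[H^+] = sqrt(Ka x [C2H5NH3+]) = sqrt(1.56e-11 x 0.1466) = 1.51e-6 M.
pH = -log(1.51e-6) = 5.82.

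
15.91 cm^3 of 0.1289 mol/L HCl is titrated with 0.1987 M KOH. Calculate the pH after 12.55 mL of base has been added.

n(acid) = 0.1289 x 0.01591 = 0.002051 mol; n(KOH) added = 0.1987 x 0.01255 = 0.002494 mol.
Base is in excess by 0.002494 - 0.002051 = 0.0004429 mol in a total volume of 0.02846 L.
[OH^-] = 0.0004429/0.02846 = 0.01556 M, so pOH = 1.81 and pH = 14.00 - 1.81 = 12.19.

12.19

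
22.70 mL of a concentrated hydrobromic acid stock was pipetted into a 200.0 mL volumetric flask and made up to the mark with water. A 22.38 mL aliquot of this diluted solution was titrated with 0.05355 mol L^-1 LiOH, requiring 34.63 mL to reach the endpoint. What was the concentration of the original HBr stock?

n(LiOH) = 0.05355 x 0.03463 = 0.001854 mol.
n(HBr) in the aliquot = 0.001854 mol.
[diluted HBr] = 0.001854 / 0.02238 = 0.08286 M.
Dilution factor = 200.0/22.70 = 8.811, so [stock] = 0.08286 x 8.811 = 0.730 M.

0.730 M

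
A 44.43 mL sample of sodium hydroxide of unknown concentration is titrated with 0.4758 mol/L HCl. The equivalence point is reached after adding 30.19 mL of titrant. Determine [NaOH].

0.323 M

n(HCl) delivered = 0.4758 x 0.03019 = 0.01436 mol.
For a 1:1 reaction, n(NaOH) = 0.01436 mol.
[NaOH] = 0.01436 mol / 0.04443 L = 0.323 M.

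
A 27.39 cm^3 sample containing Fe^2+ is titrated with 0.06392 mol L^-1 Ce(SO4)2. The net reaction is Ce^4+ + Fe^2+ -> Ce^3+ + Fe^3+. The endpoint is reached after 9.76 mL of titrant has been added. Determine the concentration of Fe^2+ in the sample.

n(Ce(SO4)2) = 0.06392 x 0.009760 = 0.0006239 mol.
From the balanced equation, 1 mol Ce(SO4)2 reacts with 1 mol Fe^2+, so n(Fe^2+) = 0.0006239 x 1/1 = 0.0006239 mol.
[Fe^2+] = 0.0006239 / 0.02739 L = 0.0228 M.

0.0228 M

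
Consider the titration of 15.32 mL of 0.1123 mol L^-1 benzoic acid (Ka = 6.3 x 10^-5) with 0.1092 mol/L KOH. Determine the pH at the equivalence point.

n(C6H5COOH) = 0.1123 x 0.01532 = 0.001720 mol; V(KOH) at equivalence = 0.001720/0.1092 = 0.01575 L.
At equivalence all the acid is converted to C6H5COO-; total volume = 0.01532 + 0.01575 = 0.03107 L, so [C6H5COO-] = 0.001720/0.03107 = 0.05536 M.
Kb = Kw/Ka = 1.0e-14 / 6.3 x 10^-5 = 1.59e-10.
[OH^-] = sqrt(Kb x [C6H5COO-]) = sqrt(1.59e-10 x 0.05536) = 2.96e-6 M.
pOH = 5.53, so pH = 14.00 - 5.53 = 8.47.

8.47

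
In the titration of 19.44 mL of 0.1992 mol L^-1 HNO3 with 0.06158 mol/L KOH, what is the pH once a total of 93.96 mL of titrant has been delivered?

12.23

n(acid) = 0.1992 x 0.01944 = 0.003872 mol; n(KOH) added = 0.06158 x 0.09396 = 0.005786 mol.
Base is in excess by 0.005786 - 0.003872 = 0.001914 mol in a total volume of 0.1134 L.
[OH^-] = 0.001914/0.1134 = 0.01687 M, so pOH = 1.77 and pH = 14.00 - 1.77 = 12.23.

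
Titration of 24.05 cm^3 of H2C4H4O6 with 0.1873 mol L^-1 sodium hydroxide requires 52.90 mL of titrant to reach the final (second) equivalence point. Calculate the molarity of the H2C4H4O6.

n(NaOH) = 0.1873 x 0.05290 = 0.009908 mol.
At the final (second) equivalence point, 2 mol OH^- react per mol H2C4H4O6, so n(H2C4H4O6) = 0.009908 / 2 = 0.004954 mol.
[H2C4H4O6] = 0.004954 / 0.02405 L = 0.206 M.

0.206 M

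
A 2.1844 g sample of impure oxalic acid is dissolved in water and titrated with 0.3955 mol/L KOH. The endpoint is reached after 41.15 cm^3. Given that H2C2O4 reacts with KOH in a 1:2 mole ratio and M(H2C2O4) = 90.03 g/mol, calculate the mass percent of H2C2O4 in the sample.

n(KOH) = 0.3955 x 0.04115 = 0.01627 mol.
n(H2C2O4) = 0.01627 / 2 = 0.008137 mol.
mass of H2C2O4 = 0.008137 x 90.03 = 0.7326 g.
% purity = 0.7326 / 2.1844 x 100 = 33.5%.

33.5%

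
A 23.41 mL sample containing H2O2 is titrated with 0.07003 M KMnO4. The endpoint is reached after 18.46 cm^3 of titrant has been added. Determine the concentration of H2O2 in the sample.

n(KMnO4) = 0.07003 x 0.01846 = 0.001293 mol.
From the balanced equation, 2 mol KMnO4 reacts with 5 mol H2O2, so n(H2O2) = 0.001293 x 5/2 = 0.003232 mol.
[H2O2] = 0.003232 / 0.02341 L = 0.138 M.

0.138 M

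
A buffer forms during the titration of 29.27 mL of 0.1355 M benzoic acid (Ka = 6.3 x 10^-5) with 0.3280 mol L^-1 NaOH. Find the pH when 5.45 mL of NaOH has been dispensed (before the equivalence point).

4.11

Initial n(C6H5COOH) = 0.1355 x 0.02927 = 0.003966 mol.
n(NaOH) added = 0.3280 x 0.005450 = 0.001788 mol, converting that many moles of C6H5COOH to C6H5COO-.
Remaining n(C6H5COOH) = 0.002178 mol; n(C6H5COO-) = 0.001788 mol.
By Henderson-Hasselbalch, pH = pKa + log([A^-]/[HA]) = 4.20 + log(0.001788/0.002178) = 4.20 + (-0.09) = 4.11.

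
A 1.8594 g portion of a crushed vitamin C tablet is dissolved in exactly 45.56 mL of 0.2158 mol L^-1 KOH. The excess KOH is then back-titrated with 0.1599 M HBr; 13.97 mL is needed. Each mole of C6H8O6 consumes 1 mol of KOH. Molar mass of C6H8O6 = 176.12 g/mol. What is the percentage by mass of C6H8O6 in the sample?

72.0%

Total n(KOH) added = 0.2158 x 0.04556 = 0.009832 mol.
n(HBr) used = 0.1599 x 0.01397 = 0.002234 mol, which equals the excess n(KOH).
So n(KOH) consumed by the sample = 0.009832 - 0.002234 = 0.007598 mol.
n(C6H8O6) = 0.007598 / 1 = 0.007598 mol.
mass C6H8O6 = 0.007598 x 176.12 = 1.338 g, so %C6H8O6 = 1.338/1.8594 x 100 = 72.0%.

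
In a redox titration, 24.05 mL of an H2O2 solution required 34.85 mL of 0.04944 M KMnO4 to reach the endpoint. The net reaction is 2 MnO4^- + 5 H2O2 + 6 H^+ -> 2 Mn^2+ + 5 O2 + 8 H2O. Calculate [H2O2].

n(KMnO4) = 0.04944 x 0.03485 = 0.001723 mol.
From the balanced equation, 2 mol KMnO4 reacts with 5 mol H2O2, so n(H2O2) = 0.001723 x 5/2 = 0.004307 mol.
[H2O2] = 0.004307 / 0.02405 L = 0.179 M.

0.179 M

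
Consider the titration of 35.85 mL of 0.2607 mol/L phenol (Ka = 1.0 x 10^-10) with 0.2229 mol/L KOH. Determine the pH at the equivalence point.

n(C6H5OH) = 0.2607 x 0.03585 = 0.009346 mol; V(KOH) at equivalence = 0.009346/0.2229 = 0.04193 L.
At equivalence all the acid is converted to C6H5O-; total volume = 0.03585 + 0.04193 = 0.07778 L, so [C6H5O-] = 0.009346/0.07778 = 0.1202 M.
Kb = Kw/Ka = 1.0e-14 / 1.0 x 10^-10 = 0.000100.
[OH^-] = sqrt(Kb x [C6H5O-]) = sqrt(0.000100 x 0.1202) = 0.00347 M.
pOH = 2.46, so pH = 14.00 - 2.46 = 11.54.

11.54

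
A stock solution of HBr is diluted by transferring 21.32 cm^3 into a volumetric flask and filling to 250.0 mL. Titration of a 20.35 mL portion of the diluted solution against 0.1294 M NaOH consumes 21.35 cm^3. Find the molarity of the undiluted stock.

1.59 M

n(NaOH) = 0.1294 x 0.02135 = 0.002763 mol.
n(HBr) in the aliquot = 0.002763 mol.
[diluted HBr] = 0.002763 / 0.02035 = 0.1358 M.
Dilution factor = 250.0/21.32 = 11.73, so [stock] = 0.1358 x 11.73 = 1.59 M.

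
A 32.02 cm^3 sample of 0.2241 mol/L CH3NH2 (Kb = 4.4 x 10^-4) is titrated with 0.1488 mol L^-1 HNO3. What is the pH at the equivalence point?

5.85

n(CH3NH2) = 0.2241 x 0.03202 = 0.007176 mol; V(HNO3) at equivalence = 0.007176/0.1488 = 0.04822 L.
At equivalence the base is fully converted to CH3NH3+; total volume = 0.08024 L, so [CH3NH3+] = 0.007176/0.08024 = 0.08942 M.
Ka(CH3NH3+) = Kw/Kb = 1.0e-14 / 4.4 x 10^-4 = 2.27e-11.
[H^+] = sqrt(Ka x [CH3NH3+]) = sqrt(2.27e-11 x 0.08942) = 1.43e-6 M.
pH = -log(1.43e-6) = 5.85.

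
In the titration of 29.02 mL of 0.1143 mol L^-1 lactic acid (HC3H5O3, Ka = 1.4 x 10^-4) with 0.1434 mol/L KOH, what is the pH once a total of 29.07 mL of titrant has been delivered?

n(acid) = 0.1143 x 0.02902 = 0.003317 mol; n(KOH) added = 0.1434 x 0.02907 = 0.004169 mol.
Base is in excess by 0.004169 - 0.003317 = 0.0008517 mol in a total volume of 0.05809 L.
[OH^-] = 0.0008517/0.05809 = 0.01466 M, so pOH = 1.83 and pH = 14.00 - 1.83 = 12.17.

12.17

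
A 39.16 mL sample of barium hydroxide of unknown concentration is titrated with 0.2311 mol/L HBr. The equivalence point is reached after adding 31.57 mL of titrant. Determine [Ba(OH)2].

n(HBr) delivered = 0.2311 x 0.03157 = 0.007296 mol.
The reaction is 1 Ba(OH)2 + 2 HBr, so n(Ba(OH)2) = 0.007296 x 1/2 = 0.003648 mol.
[Ba(OH)2] = 0.003648 mol / 0.03916 L = 0.0932 M.

0.0932 M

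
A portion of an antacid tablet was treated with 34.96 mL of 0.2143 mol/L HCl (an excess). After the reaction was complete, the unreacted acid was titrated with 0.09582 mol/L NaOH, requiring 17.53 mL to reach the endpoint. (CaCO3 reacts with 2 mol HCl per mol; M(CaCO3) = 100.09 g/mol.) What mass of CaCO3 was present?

0.291 g

Total n(HCl) added = 0.2143 x 0.03496 = 0.007492 mol.
n(NaOH) used = 0.09582 x 0.01753 = 0.001680 mol, which equals the excess n(HCl).
So n(HCl) consumed by the sample = 0.007492 - 0.001680 = 0.005812 mol.
n(CaCO3) = 0.005812 / 2 = 0.002906 mol.
mass = 0.002906 mol x 100.09 g/mol = 0.291 g.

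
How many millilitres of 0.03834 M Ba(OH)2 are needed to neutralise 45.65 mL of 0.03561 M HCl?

n(HCl) = 0.03561 mol/L x 0.04565 L = 0.001626 mol.
The neutralisation is 2 HCl : 1 Ba(OH)2, so n(Ba(OH)2) = 0.001626 x 1/2 = 0.0008128 mol.
V(Ba(OH)2) = 0.0008128 / 0.03834 = 0.02120 L = 21.2 mL.

21.2 mL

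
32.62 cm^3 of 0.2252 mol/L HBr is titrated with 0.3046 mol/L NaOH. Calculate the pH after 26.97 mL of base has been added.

12.16

n(acid) = 0.2252 x 0.03262 = 0.007346 mol; n(NaOH) added = 0.3046 x 0.02697 = 0.008215 mol.
Base is in excess by 0.008215 - 0.007346 = 0.0008690 mol in a total volume of 0.05959 L.
[OH^-] = 0.0008690/0.05959 = 0.01458 M, so pOH = 1.84 and pH = 14.00 - 1.84 = 12.16.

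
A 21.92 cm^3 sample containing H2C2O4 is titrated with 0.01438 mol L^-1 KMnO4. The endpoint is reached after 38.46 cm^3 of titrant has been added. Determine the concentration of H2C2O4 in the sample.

n(KMnO4) = 0.01438 x 0.03846 = 0.0005531 mol.
From the balanced equation, 2 mol KMnO4 reacts with 5 mol H2C2O4, so n(H2C2O4) = 0.0005531 x 5/2 = 0.001383 mol.
[H2C2O4] = 0.001383 / 0.02192 L = 0.0631 M.

0.0631 M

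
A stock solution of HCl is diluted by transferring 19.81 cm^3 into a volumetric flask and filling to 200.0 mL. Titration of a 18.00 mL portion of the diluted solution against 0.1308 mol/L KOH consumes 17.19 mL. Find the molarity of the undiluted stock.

n(KOH) = 0.1308 x 0.01719 = 0.002248 mol.
n(HCl) in the aliquot = 0.002248 mol.
[diluted HCl] = 0.002248 / 0.01800 = 0.1249 M.
Dilution factor = 200.0/19.81 = 10.10, so [stock] = 0.1249 x 10.10 = 1.26 M.

1.26 M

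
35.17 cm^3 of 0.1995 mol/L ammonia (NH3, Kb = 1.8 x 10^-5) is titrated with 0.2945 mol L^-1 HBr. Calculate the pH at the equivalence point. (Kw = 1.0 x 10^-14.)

5.09

n(NH3) = 0.1995 x 0.03517 = 0.007016 mol; V(HBr) at equivalence = 0.007016/0.2945 = 0.02382 L.
At equivalence the base is fully converted to NH4+; total volume = 0.05899 L, so [NH4+] = 0.007016/0.05899 = 0.1189 M.
Ka(NH4+) = Kw/Kb = 1.0e-14 / 1.8 x 10^-5 = 5.56e-10.
[H^+] = sqrt(Ka x [NH4+]) = sqrt(5.56e-10 x 0.1189) = 8.13e-6 M.
pH = -log(8.13e-6) = 5.09.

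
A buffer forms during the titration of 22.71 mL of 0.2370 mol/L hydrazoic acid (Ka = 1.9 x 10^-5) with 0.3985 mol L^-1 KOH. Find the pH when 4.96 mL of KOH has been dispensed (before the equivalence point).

4.48

Initial n(HN3) = 0.2370 x 0.02271 = 0.005382 mol.
n(KOH) added = 0.3985 x 0.004960 = 0.001977 mol, converting that many moles of HN3 to N3-.
Remaining n(HN3) = 0.003406 mol; n(N3-) = 0.001977 mol.
By Henderson-Hasselbalch, pH = pKa + log([A^-]/[HA]) = 4.72 + log(0.001977/0.003406) = 4.72 + (-0.24) = 4.48.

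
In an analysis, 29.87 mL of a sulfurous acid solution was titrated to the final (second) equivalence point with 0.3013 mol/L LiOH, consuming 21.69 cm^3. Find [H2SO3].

n(LiOH) = 0.3013 x 0.02169 = 0.006535 mol.
At the final (second) equivalence point, 2 mol OH^- react per mol H2SO3, so n(H2SO3) = 0.006535 / 2 = 0.003268 mol.
[H2SO3] = 0.003268 / 0.02987 L = 0.109 M.

0.109 M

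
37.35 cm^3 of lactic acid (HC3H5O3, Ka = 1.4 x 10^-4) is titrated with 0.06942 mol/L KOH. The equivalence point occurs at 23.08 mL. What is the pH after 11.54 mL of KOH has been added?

11.54 mL is exactly half the equivalence volume (23.08/2), i.e. the half-equivalence point.
There, n(HA) = n(A^-), so pH = pKa = -log(1.4 x 10^-4) = 3.85.

3.85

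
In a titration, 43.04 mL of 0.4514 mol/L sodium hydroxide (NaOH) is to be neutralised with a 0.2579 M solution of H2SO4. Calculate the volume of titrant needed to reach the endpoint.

37.7 mL

n(NaOH) = 0.4514 mol/L x 0.04304 L = 0.01943 mol.
The neutralisation is 2 NaOH : 1 H2SO4, so n(H2SO4) = 0.01943 x 1/2 = 0.009714 mol.
V(H2SO4) = 0.009714 / 0.2579 = 0.03767 L = 37.7 mL.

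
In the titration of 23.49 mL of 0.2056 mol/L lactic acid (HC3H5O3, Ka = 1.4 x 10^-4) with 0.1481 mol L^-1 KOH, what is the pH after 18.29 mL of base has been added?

Initial n(HC3H5O3) = 0.2056 x 0.02349 = 0.004830 mol.
n(KOH) added = 0.1481 x 0.01829 = 0.002709 mol, converting that many moles of HC3H5O3 to C3H5O3-.
Remaining n(HC3H5O3) = 0.002121 mol; n(C3H5O3-) = 0.002709 mol.
By Henderson-Hasselbalch, pH = pKa + log([A^-]/[HA]) = 3.85 + log(0.002709/0.002121) = 3.85 + (+0.11) = 3.96.

3.96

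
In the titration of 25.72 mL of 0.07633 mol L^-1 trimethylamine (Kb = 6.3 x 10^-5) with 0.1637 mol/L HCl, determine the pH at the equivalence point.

n((CH3)3N) = 0.07633 x 0.02572 = 0.001963 mol; V(HCl) at equivalence = 0.001963/0.1637 = 0.01199 L.
At equivalence the base is fully converted to (CH3)3NH+; total volume = 0.03771 L, so [(CH3)3NH+] = 0.001963/0.03771 = 0.05206 M.
Ka((CH3)3NH+) = Kw/Kb = 1.0e-14 / 6.3 x 10^-5 = 1.59e-10.
[H^+] = sqrt(Ka x [(CH3)3NH+]) = sqrt(1.59e-10 x 0.05206) = 2.87e-6 M.
pH = -log(2.87e-6) = 5.54.

5.54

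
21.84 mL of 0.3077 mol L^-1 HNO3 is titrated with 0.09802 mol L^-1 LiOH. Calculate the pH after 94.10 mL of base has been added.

12.33

n(acid) = 0.3077 x 0.02184 = 0.006720 mol; n(LiOH) added = 0.09802 x 0.09410 = 0.009224 mol.
Base is in excess by 0.009224 - 0.006720 = 0.002504 mol in a total volume of 0.1159 L.
[OH^-] = 0.002504/0.1159 = 0.02159 M, so pOH = 1.67 and pH = 14.00 - 1.67 = 12.33.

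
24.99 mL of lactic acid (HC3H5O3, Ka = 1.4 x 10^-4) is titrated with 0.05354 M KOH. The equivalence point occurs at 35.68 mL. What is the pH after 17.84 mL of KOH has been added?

17.84 mL is exactly half the equivalence volume (35.68/2), i.e. the half-equivalence point.
There, n(HA) = n(A^-), so pH = pKa = -log(1.4 x 10^-4) = 3.85.

3.85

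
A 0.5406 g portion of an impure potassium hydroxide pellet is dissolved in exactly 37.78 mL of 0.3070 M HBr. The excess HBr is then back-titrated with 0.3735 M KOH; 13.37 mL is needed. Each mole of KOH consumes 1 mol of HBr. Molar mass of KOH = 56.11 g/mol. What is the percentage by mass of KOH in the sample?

68.6%

Total n(HBr) added = 0.3070 x 0.03778 = 0.01160 mol.
n(KOH) used = 0.3735 x 0.01337 = 0.004994 mol, which equals the excess n(HBr).
So n(HBr) consumed by the sample = 0.01160 - 0.004994 = 0.006605 mol.
n(KOH) = 0.006605 / 1 = 0.006605 mol.
mass KOH = 0.006605 x 56.11 = 0.3706 g, so %KOH = 0.3706/0.5406 x 100 = 68.6%.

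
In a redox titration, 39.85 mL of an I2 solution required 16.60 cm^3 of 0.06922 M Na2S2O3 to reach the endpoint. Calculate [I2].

n(Na2S2O3) = 0.06922 x 0.01660 = 0.001149 mol.
From the balanced equation, 2 mol Na2S2O3 reacts with 1 mol I2, so n(I2) = 0.001149 x 1/2 = 0.0005745 mol.
[I2] = 0.0005745 / 0.03985 L = 0.0144 M.

0.0144 M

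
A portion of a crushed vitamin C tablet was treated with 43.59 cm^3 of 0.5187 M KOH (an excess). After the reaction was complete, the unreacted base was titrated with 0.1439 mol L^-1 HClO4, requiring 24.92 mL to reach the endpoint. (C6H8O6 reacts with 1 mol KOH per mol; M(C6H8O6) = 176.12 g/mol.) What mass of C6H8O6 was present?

3.35 g

Total n(KOH) added = 0.5187 x 0.04359 = 0.02261 mol.
n(HClO4) used = 0.1439 x 0.02492 = 0.003586 mol, which equals the excess n(KOH).
So n(KOH) consumed by the sample = 0.02261 - 0.003586 = 0.01902 mol.
n(C6H8O6) = 0.01902 / 1 = 0.01902 mol.
mass = 0.01902 mol x 176.12 g/mol = 3.35 g.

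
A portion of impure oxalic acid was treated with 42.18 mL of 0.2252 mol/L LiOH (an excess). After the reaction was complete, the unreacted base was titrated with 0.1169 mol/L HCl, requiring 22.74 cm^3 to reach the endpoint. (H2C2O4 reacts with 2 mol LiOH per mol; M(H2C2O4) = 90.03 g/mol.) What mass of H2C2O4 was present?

Total n(LiOH) added = 0.2252 x 0.04218 = 0.009499 mol.
n(HCl) used = 0.1169 x 0.02274 = 0.002658 mol, which equals the excess n(LiOH).
So n(LiOH) consumed by the sample = 0.009499 - 0.002658 = 0.006841 mol.
n(H2C2O4) = 0.006841 / 2 = 0.003420 mol.
mass = 0.003420 mol x 90.03 g/mol = 0.308 g.

0.308 g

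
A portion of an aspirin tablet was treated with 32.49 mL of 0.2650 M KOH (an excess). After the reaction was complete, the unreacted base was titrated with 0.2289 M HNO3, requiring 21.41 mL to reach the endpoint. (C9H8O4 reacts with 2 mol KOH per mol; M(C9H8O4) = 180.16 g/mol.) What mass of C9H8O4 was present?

0.334 g

Total n(KOH) added = 0.2650 x 0.03249 = 0.008610 mol.
n(HNO3) used = 0.2289 x 0.02141 = 0.004901 mol, which equals the excess n(KOH).
So n(KOH) consumed by the sample = 0.008610 - 0.004901 = 0.003709 mol.
n(C9H8O4) = 0.003709 / 2 = 0.001855 mol.
mass = 0.001855 mol x 180.16 g/mol = 0.334 g.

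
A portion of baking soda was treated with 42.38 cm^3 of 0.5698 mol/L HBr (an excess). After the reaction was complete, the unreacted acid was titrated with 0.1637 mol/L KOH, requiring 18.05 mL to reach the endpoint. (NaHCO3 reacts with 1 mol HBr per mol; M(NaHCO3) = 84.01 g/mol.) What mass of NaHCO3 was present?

1.78 g

Total n(HBr) added = 0.5698 x 0.04238 = 0.02415 mol.
n(KOH) used = 0.1637 x 0.01805 = 0.002955 mol, which equals the excess n(HBr).
So n(HBr) consumed by the sample = 0.02415 - 0.002955 = 0.02119 mol.
n(NaHCO3) = 0.02119 / 1 = 0.02119 mol.
mass = 0.02119 mol x 84.01 g/mol = 1.78 g.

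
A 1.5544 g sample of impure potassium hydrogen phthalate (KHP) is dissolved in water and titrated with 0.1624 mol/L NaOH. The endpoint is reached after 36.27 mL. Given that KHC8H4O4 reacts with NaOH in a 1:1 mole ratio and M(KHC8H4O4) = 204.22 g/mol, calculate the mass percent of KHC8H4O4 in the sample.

n(NaOH) = 0.1624 x 0.03627 = 0.005890 mol.
n(KHC8H4O4) = 0.005890 / 1 = 0.005890 mol.
mass of KHC8H4O4 = 0.005890 x 204.22 = 1.203 g.
% purity = 1.203 / 1.5544 x 100 = 77.4%.

77.4%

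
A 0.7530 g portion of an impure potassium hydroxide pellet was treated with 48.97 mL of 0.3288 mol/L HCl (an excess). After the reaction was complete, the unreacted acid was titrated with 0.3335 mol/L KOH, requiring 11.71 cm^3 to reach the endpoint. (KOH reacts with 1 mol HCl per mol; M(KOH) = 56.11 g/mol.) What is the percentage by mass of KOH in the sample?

90.9%

Total n(HCl) added = 0.3288 x 0.04897 = 0.01610 mol.
n(KOH) used = 0.3335 x 0.01171 = 0.003905 mol, which equals the excess n(HCl).
So n(HCl) consumed by the sample = 0.01610 - 0.003905 = 0.01220 mol.
n(KOH) = 0.01220 / 1 = 0.01220 mol.
mass KOH = 0.01220 x 56.11 = 0.6843 g, so %KOH = 0.6843/0.7530 x 100 = 90.9%.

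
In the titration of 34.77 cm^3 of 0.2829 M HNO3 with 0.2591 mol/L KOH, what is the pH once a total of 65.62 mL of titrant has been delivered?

12.85

n(acid) = 0.2829 x 0.03477 = 0.009836 mol; n(KOH) added = 0.2591 x 0.06562 = 0.01700 mol.
Base is in excess by 0.01700 - 0.009836 = 0.007166 mol in a total volume of 0.1004 L.
[OH^-] = 0.007166/0.1004 = 0.07138 M, so pOH = 1.15 and pH = 14.00 - 1.15 = 12.85.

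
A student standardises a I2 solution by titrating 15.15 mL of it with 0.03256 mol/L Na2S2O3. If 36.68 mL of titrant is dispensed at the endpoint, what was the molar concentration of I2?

0.0394 M

n(Na2S2O3) = 0.03256 x 0.03668 = 0.001194 mol.
From the balanced equation, 2 mol Na2S2O3 reacts with 1 mol I2, so n(I2) = 0.001194 x 1/2 = 0.0005972 mol.
[I2] = 0.0005972 / 0.01515 L = 0.0394 M.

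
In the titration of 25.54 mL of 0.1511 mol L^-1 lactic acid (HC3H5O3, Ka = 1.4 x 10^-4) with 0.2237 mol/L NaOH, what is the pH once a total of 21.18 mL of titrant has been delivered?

12.27

n(acid) = 0.1511 x 0.02554 = 0.003859 mol; n(NaOH) added = 0.2237 x 0.02118 = 0.004738 mol.
Base is in excess by 0.004738 - 0.003859 = 0.0008789 mol in a total volume of 0.04672 L.
[OH^-] = 0.0008789/0.04672 = 0.01881 M, so pOH = 1.73 and pH = 14.00 - 1.73 = 12.27.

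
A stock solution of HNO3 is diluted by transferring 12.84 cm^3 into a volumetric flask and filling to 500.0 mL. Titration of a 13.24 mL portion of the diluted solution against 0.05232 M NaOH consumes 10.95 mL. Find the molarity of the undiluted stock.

n(NaOH) = 0.05232 x 0.01095 = 0.0005729 mol.
n(HNO3) in the aliquot = 0.0005729 mol.
[diluted HNO3] = 0.0005729 / 0.01324 = 0.04327 M.
Dilution factor = 500.0/12.84 = 38.94, so [stock] = 0.04327 x 38.94 = 1.68 M.

1.68 M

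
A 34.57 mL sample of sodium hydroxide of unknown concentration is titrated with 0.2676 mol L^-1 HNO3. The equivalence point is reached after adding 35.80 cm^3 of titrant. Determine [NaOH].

0.277 M

n(HNO3) delivered = 0.2676 x 0.03580 = 0.009580 mol.
For a 1:1 reaction, n(NaOH) = 0.009580 mol.
[NaOH] = 0.009580 mol / 0.03457 L = 0.277 M.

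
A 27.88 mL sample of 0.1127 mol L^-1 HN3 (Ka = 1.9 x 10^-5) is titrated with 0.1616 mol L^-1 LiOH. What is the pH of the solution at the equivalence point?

n(HN3) = 0.1127 x 0.02788 = 0.003142 mol; V(LiOH) at equivalence = 0.003142/0.1616 = 0.01944 L.
At equivalence all the acid is converted to N3-; total volume = 0.02788 + 0.01944 = 0.04732 L, so [N3-] = 0.003142/0.04732 = 0.06640 M.
Kb = Kw/Ka = 1.0e-14 / 1.9 x 10^-5 = 5.26e-10.
[OH^-] = sqrt(Kb x [N3-]) = sqrt(5.26e-10 x 0.06640) = 5.91e-6 M.
pOH = 5.23, so pH = 14.00 - 5.23 = 8.77.

8.77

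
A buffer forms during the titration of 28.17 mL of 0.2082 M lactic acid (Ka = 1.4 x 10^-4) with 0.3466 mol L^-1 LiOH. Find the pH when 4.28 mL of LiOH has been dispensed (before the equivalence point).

Initial n(HC3H5O3) = 0.2082 x 0.02817 = 0.005865 mol.
n(LiOH) added = 0.3466 x 0.004280 = 0.001483 mol, converting that many moles of HC3H5O3 to C3H5O3-.
Remaining n(HC3H5O3) = 0.004382 mol; n(C3H5O3-) = 0.001483 mol.
By Henderson-Hasselbalch, pH = pKa + log([A^-]/[HA]) = 3.85 + log(0.001483/0.004382) = 3.85 + (-0.47) = 3.38.

3.38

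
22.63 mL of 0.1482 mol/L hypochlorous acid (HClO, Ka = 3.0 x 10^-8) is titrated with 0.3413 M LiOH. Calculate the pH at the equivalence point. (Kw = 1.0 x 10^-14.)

n(HClO) = 0.1482 x 0.02263 = 0.003354 mol; V(LiOH) at equivalence = 0.003354/0.3413 = 0.009826 L.
At equivalence all the acid is converted to ClO-; total volume = 0.02263 + 0.009826 = 0.03246 L, so [ClO-] = 0.003354/0.03246 = 0.1033 M.
Kb = Kw/Ka = 1.0e-14 / 3.0 x 10^-8 = 3.33e-7.
[OH^-] = sqrt(Kb x [ClO-]) = sqrt(3.33e-7 x 0.1033) = 0.000186 M.
pOH = 3.73, so pH = 14.00 - 3.73 = 10.27.

10.27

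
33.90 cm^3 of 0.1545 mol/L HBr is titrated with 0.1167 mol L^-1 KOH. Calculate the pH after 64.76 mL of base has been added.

12.37

n(acid) = 0.1545 x 0.03390 = 0.005238 mol; n(KOH) added = 0.1167 x 0.06476 = 0.007557 mol.
Base is in excess by 0.007557 - 0.005238 = 0.002320 mol in a total volume of 0.09866 L.
[OH^-] = 0.002320/0.09866 = 0.02351 M, so pOH = 1.63 and pH = 14.00 - 1.63 = 12.37.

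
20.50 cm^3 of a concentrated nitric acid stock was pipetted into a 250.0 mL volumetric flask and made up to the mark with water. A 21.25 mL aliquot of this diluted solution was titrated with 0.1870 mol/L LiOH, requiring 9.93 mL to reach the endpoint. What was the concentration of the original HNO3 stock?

n(LiOH) = 0.1870 x 0.009930 = 0.001857 mol.
n(HNO3) in the aliquot = 0.001857 mol.
[diluted HNO3] = 0.001857 / 0.02125 = 0.08738 M.
Dilution factor = 250.0/20.50 = 12.20, so [stock] = 0.08738 x 12.20 = 1.07 M.

1.07 M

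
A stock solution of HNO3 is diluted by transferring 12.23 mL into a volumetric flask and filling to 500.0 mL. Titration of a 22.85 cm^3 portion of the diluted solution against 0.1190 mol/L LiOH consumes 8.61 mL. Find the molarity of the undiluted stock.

n(LiOH) = 0.1190 x 0.008610 = 0.001025 mol.
n(HNO3) in the aliquot = 0.001025 mol.
[diluted HNO3] = 0.001025 / 0.02285 = 0.04484 M.
Dilution factor = 500.0/12.23 = 40.88, so [stock] = 0.04484 x 40.88 = 1.83 M.

1.83 M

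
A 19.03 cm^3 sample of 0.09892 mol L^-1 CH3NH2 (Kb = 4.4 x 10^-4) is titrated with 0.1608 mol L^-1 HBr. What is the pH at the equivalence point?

n(CH3NH2) = 0.09892 x 0.01903 = 0.001882 mol; V(HBr) at equivalence = 0.001882/0.1608 = 0.01171 L.
At equivalence the base is fully converted to CH3NH3+; total volume = 0.03074 L, so [CH3NH3+] = 0.001882/0.03074 = 0.06124 M.
Ka(CH3NH3+) = Kw/Kb = 1.0e-14 / 4.4 x 10^-4 = 2.27e-11.
[H^+] = sqrt(Ka x [CH3NH3+]) = sqrt(2.27e-11 x 0.06124) = 1.18e-6 M.
pH = -log(1.18e-6) = 5.93.

5.93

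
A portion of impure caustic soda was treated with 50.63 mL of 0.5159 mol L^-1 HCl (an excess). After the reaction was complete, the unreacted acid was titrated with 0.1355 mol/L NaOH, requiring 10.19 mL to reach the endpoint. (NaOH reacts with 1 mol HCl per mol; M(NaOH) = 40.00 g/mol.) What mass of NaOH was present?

Total n(HCl) added = 0.5159 x 0.05063 = 0.02612 mol.
n(NaOH) used = 0.1355 x 0.01019 = 0.001381 mol, which equals the excess n(HCl).
So n(HCl) consumed by the sample = 0.02612 - 0.001381 = 0.02474 mol.
n(NaOH) = 0.02474 / 1 = 0.02474 mol.
mass = 0.02474 mol x 40.00 g/mol = 0.990 g.

0.990 g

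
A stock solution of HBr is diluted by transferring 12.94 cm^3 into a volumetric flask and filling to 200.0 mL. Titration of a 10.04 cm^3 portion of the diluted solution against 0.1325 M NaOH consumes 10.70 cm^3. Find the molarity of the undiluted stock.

2.18 M

n(NaOH) = 0.1325 x 0.01070 = 0.001418 mol.
n(HBr) in the aliquot = 0.001418 mol.
[diluted HBr] = 0.001418 / 0.01004 = 0.1412 M.
Dilution factor = 200.0/12.94 = 15.46, so [stock] = 0.1412 x 15.46 = 2.18 M.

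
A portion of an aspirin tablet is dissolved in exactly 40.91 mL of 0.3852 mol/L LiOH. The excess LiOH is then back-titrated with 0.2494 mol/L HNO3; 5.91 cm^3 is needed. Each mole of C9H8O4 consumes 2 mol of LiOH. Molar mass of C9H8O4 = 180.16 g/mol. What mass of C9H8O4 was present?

Total n(LiOH) added = 0.3852 x 0.04091 = 0.01576 mol.
n(HNO3) used = 0.2494 x 0.005910 = 0.001474 mol, which equals the excess n(LiOH).
So n(LiOH) consumed by the sample = 0.01576 - 0.001474 = 0.01428 mol.
n(C9H8O4) = 0.01428 / 2 = 0.007142 mol.
mass = 0.007142 mol x 180.16 g/mol = 1.29 g.

1.29 g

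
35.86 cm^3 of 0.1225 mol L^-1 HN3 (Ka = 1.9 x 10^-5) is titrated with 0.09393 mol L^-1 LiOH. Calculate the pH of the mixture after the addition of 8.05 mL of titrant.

4.04

Initial n(HN3) = 0.1225 x 0.03586 = 0.004393 mol.
n(LiOH) added = 0.09393 x 0.008050 = 0.0007561 mol, converting that many moles of HN3 to N3-.
Remaining n(HN3) = 0.003637 mol; n(N3-) = 0.0007561 mol.
By Henderson-Hasselbalch, pH = pKa + log([A^-]/[HA]) = 4.72 + log(0.0007561/0.003637) = 4.72 + (-0.68) = 4.04.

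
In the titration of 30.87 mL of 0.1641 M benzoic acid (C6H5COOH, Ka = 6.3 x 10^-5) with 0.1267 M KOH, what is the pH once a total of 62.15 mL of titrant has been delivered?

n(acid) = 0.1641 x 0.03087 = 0.005066 mol; n(KOH) added = 0.1267 x 0.06215 = 0.007874 mol.
Base is in excess by 0.007874 - 0.005066 = 0.002809 mol in a total volume of 0.09302 L.
[OH^-] = 0.002809/0.09302 = 0.03019 M, so pOH = 1.52 and pH = 14.00 - 1.52 = 12.48.

12.48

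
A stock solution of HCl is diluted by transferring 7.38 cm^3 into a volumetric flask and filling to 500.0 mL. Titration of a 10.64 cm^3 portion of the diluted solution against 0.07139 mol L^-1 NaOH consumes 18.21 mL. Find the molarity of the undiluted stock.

n(NaOH) = 0.07139 x 0.01821 = 0.001300 mol.
n(HCl) in the aliquot = 0.001300 mol.
[diluted HCl] = 0.001300 / 0.01064 = 0.1222 M.
Dilution factor = 500.0/7.380 = 67.75, so [stock] = 0.1222 x 67.75 = 8.28 M.

8.28 M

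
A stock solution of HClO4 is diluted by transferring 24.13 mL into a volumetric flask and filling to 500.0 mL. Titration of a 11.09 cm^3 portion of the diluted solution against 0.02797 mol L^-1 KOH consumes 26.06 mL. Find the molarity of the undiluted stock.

1.36 M

n(KOH) = 0.02797 x 0.02606 = 0.0007289 mol.
n(HClO4) in the aliquot = 0.0007289 mol.
[diluted HClO4] = 0.0007289 / 0.01109 = 0.06573 M.
Dilution factor = 500.0/24.13 = 20.72, so [stock] = 0.06573 x 20.72 = 1.36 M.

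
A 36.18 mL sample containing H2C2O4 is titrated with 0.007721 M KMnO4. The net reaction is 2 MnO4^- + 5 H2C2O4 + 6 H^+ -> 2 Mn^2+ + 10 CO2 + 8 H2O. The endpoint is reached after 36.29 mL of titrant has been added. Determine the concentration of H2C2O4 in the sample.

0.0194 M

n(KMnO4) = 0.007721 x 0.03629 = 0.0002802 mol.
From the balanced equation, 2 mol KMnO4 reacts with 5 mol H2C2O4, so n(H2C2O4) = 0.0002802 x 5/2 = 0.0007005 mol.
[H2C2O4] = 0.0007005 / 0.03618 L = 0.0194 M.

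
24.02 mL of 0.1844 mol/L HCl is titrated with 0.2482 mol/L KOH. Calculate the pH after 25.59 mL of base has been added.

n(acid) = 0.1844 x 0.02402 = 0.004429 mol; n(KOH) added = 0.2482 x 0.02559 = 0.006351 mol.
Base is in excess by 0.006351 - 0.004429 = 0.001922 mol in a total volume of 0.04961 L.
[OH^-] = 0.001922/0.04961 = 0.03875 M, so pOH = 1.41 and pH = 14.00 - 1.41 = 12.59.

12.59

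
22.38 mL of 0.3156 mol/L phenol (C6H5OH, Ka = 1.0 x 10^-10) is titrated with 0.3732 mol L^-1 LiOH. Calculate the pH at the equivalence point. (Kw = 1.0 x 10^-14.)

11.62

n(C6H5OH) = 0.3156 x 0.02238 = 0.007063 mol; V(LiOH) at equivalence = 0.007063/0.3732 = 0.01893 L.
At equivalence all the acid is converted to C6H5O-; total volume = 0.02238 + 0.01893 = 0.04131 L, so [C6H5O-] = 0.007063/0.04131 = 0.1710 M.
Kb = Kw/Ka = 1.0e-14 / 1.0 x 10^-10 = 0.000100.
[OH^-] = sqrt(Kb x [C6H5O-]) = sqrt(0.000100 x 0.1710) = 0.00414 M.
pOH = 2.38, so pH = 14.00 - 2.38 = 11.62.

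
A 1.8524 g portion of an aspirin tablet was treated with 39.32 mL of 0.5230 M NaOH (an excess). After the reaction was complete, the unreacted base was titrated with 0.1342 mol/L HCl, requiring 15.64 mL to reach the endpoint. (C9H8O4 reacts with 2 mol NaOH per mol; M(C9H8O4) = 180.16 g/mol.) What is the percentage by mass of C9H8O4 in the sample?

Total n(NaOH) added = 0.5230 x 0.03932 = 0.02056 mol.
n(HCl) used = 0.1342 x 0.01564 = 0.002099 mol, which equals the excess n(NaOH).
So n(NaOH) consumed by the sample = 0.02056 - 0.002099 = 0.01847 mol.
n(C9H8O4) = 0.01847 / 2 = 0.009233 mol.
mass C9H8O4 = 0.009233 x 180.16 = 1.663 g, so %C9H8O4 = 1.663/1.8524 x 100 = 89.8%.

89.8%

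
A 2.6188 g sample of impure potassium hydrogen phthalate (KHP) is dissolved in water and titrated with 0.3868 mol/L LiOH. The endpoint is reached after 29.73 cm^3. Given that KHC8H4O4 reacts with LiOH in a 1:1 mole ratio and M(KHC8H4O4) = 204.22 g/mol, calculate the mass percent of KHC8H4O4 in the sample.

89.7%

n(LiOH) = 0.3868 x 0.02973 = 0.01150 mol.
n(KHC8H4O4) = 0.01150 / 1 = 0.01150 mol.
mass of KHC8H4O4 = 0.01150 x 204.22 = 2.348 g.
% purity = 2.348 / 2.6188 x 100 = 89.7%.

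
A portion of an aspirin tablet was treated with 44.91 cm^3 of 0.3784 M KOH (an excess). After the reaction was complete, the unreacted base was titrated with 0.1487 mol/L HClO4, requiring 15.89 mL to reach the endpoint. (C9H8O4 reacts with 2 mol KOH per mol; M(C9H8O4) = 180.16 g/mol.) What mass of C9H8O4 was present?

1.32 g

Total n(KOH) added = 0.3784 x 0.04491 = 0.01699 mol.
n(HClO4) used = 0.1487 x 0.01589 = 0.002363 mol, which equals the excess n(KOH).
So n(KOH) consumed by the sample = 0.01699 - 0.002363 = 0.01463 mol.
n(C9H8O4) = 0.01463 / 2 = 0.007316 mol.
mass = 0.007316 mol x 180.16 g/mol = 1.32 g.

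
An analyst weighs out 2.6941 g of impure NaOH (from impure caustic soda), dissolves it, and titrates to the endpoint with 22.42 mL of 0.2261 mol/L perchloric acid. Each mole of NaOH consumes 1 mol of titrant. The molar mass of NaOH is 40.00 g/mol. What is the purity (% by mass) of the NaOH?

n(HClO4) = 0.2261 x 0.02242 = 0.005069 mol.
n(NaOH) = 0.005069 / 1 = 0.005069 mol.
mass of NaOH = 0.005069 x 40.00 = 0.2028 g.
% purity = 0.2028 / 2.6941 x 100 = 7.53%.

7.53%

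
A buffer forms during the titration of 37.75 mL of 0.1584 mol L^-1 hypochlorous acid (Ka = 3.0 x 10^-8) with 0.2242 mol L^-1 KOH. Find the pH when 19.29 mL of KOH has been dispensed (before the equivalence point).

7.94

Initial n(HClO) = 0.1584 x 0.03775 = 0.005980 mol.
n(KOH) added = 0.2242 x 0.01929 = 0.004325 mol, converting that many moles of HClO to ClO-.
Remaining n(HClO) = 0.001655 mol; n(ClO-) = 0.004325 mol.
By Henderson-Hasselbalch, pH = pKa + log([A^-]/[HA]) = 7.52 + log(0.004325/0.001655) = 7.52 + (+0.42) = 7.94.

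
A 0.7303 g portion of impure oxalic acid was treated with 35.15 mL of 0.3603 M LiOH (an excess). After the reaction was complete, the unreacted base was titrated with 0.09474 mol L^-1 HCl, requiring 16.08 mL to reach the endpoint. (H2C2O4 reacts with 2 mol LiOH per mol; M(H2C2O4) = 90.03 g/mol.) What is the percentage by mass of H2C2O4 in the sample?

68.7%

Total n(LiOH) added = 0.3603 x 0.03515 = 0.01266 mol.
n(HCl) used = 0.09474 x 0.01608 = 0.001523 mol, which equals the excess n(LiOH).
So n(LiOH) consumed by the sample = 0.01266 - 0.001523 = 0.01114 mol.
n(H2C2O4) = 0.01114 / 2 = 0.005571 mol.
mass H2C2O4 = 0.005571 x 90.03 = 0.5015 g, so %H2C2O4 = 0.5015/0.7303 x 100 = 68.7%.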